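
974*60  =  58440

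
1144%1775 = 1144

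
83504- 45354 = 38150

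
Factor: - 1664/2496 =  - 2^1*3^( - 1 ) = - 2/3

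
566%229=108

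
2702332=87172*31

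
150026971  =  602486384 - 452459413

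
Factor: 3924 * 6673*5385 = 2^2 * 3^3*5^1 * 109^1*359^1 * 6673^1 = 141005428020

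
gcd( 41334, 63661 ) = 83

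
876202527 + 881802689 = 1758005216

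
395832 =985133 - 589301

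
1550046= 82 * 18903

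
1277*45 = 57465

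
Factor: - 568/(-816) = 2^( - 1)*3^( - 1)* 17^(  -  1) * 71^1 = 71/102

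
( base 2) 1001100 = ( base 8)114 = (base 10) 76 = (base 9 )84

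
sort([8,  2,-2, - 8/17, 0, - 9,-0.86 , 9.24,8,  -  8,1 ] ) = [-9, - 8 , - 2, - 0.86, - 8/17,0, 1, 2, 8, 8 , 9.24]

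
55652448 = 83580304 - 27927856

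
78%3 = 0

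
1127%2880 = 1127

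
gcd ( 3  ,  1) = 1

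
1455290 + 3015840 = 4471130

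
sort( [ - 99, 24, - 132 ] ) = [ - 132,- 99,24 ]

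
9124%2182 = 396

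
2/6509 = 2/6509=0.00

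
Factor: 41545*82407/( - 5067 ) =-1141199605/1689=- 3^( - 1) * 5^1*7^1 * 13^1 * 563^( - 1 )*1187^1 * 2113^1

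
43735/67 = 652 + 51/67 = 652.76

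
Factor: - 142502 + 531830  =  389328=2^4*3^1*8111^1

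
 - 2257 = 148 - 2405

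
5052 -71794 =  - 66742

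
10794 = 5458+5336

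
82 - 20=62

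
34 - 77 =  - 43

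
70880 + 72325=143205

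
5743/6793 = 5743/6793  =  0.85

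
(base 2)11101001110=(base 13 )B0B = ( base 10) 1870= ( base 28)2am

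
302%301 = 1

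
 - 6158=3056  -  9214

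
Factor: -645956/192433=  -668/199 = - 2^2*167^1*199^(-1)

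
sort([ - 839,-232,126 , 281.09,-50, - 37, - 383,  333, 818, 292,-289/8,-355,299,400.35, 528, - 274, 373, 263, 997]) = [-839, - 383,  -  355, - 274, - 232 , - 50, - 37, - 289/8,126,263,  281.09, 292 , 299,333,373,400.35, 528, 818,997 ] 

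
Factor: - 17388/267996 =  - 63/971  =  - 3^2 * 7^1*971^( - 1)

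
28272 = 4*7068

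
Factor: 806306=2^1* 41^1*9833^1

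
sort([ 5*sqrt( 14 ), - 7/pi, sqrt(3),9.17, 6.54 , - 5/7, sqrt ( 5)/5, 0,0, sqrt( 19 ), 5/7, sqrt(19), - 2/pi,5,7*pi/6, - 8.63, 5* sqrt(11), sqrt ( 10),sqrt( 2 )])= [ -8.63, - 7/pi,-5/7, - 2/pi , 0,0, sqrt( 5)/5,5/7, sqrt(2 ),sqrt( 3 )  ,  sqrt(10 ), 7*pi/6,sqrt( 19 )  ,  sqrt(19) , 5, 6.54, 9.17,5*sqrt(11),  5*sqrt(14 )] 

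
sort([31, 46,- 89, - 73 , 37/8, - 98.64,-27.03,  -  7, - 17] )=[ - 98.64, - 89,- 73,  -  27.03,-17,- 7, 37/8, 31, 46] 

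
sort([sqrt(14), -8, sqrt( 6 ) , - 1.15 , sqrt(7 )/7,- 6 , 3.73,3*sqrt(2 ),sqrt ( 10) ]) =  [ - 8,-6, - 1.15, sqrt( 7 )/7,  sqrt(6 ), sqrt( 10),3.73 , sqrt(14),3*sqrt (2 )]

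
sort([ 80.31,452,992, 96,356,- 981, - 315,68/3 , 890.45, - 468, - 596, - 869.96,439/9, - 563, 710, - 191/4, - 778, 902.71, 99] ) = [ - 981,-869.96,-778,  -  596,-563, - 468, - 315, - 191/4,68/3, 439/9,80.31,96,99, 356,452,710,890.45,  902.71,992] 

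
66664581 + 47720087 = 114384668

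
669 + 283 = 952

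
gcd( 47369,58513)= 7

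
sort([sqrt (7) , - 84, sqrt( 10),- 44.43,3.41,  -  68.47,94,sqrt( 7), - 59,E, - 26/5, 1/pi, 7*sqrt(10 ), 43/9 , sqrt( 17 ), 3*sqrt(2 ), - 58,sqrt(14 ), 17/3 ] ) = [ - 84, - 68.47, - 59, - 58, - 44.43, - 26/5,1/pi, sqrt( 7),sqrt( 7),E,sqrt( 10),3.41,  sqrt( 14),sqrt(17 ), 3* sqrt( 2 ), 43/9, 17/3, 7*sqrt( 10 ) , 94]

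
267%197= 70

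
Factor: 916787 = 916787^1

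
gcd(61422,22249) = 1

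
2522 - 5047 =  - 2525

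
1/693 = 1/693 = 0.00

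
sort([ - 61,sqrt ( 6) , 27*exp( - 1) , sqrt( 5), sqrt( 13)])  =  [ - 61, sqrt( 5),sqrt( 6),  sqrt( 13),27*exp( - 1)]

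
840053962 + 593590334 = 1433644296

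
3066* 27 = 82782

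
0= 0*877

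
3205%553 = 440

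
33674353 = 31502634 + 2171719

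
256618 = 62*4139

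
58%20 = 18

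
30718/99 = 310 + 28/99 = 310.28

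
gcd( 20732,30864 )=4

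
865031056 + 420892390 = 1285923446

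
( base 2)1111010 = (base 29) 46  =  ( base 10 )122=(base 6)322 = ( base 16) 7A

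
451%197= 57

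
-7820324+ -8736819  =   - 16557143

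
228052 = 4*57013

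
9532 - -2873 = 12405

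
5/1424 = 5/1424 = 0.00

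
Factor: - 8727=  - 3^1*2909^1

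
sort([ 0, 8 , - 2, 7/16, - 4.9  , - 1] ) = [-4.9,-2, - 1,0,7/16, 8]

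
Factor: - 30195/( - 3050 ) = 99/10=2^( - 1 )*3^2*5^( - 1)*11^1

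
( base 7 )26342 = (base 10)7037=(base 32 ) 6rt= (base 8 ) 15575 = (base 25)b6c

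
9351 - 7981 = 1370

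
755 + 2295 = 3050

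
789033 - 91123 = 697910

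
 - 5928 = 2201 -8129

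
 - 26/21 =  - 26/21 = - 1.24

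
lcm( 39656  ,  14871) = 118968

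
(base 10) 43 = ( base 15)2D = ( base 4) 223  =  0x2b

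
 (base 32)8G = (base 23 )bj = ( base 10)272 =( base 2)100010000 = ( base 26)ac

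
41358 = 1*41358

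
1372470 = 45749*30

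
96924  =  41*2364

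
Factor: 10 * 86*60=51600  =  2^4*3^1*5^2*43^1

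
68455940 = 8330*8218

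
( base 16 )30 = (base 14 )36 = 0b110000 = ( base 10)48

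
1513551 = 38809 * 39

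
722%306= 110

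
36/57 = 12/19 = 0.63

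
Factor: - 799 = -17^1 *47^1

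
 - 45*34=-1530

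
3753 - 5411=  - 1658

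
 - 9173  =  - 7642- 1531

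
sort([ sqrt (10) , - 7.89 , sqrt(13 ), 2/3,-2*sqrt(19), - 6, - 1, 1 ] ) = [-2 * sqrt( 19 ) , - 7.89, - 6,  -  1,2/3,  1,sqrt(10 ),  sqrt(13 )] 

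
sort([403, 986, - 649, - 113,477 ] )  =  [ - 649, - 113, 403,477,986 ]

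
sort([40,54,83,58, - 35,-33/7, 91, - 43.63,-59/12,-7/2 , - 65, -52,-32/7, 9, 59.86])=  [-65,-52, - 43.63, - 35,- 59/12,-33/7,- 32/7, -7/2, 9,40,54,58,59.86,83, 91]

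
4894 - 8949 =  - 4055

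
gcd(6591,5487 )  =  3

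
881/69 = 12 + 53/69 = 12.77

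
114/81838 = 57/40919  =  0.00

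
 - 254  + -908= - 1162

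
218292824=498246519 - 279953695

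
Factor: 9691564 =2^2 * 17^1*359^1  *397^1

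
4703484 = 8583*548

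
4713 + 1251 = 5964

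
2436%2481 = 2436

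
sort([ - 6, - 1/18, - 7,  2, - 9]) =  [-9, - 7, - 6,-1/18,2]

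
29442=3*9814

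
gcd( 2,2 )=2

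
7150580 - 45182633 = -38032053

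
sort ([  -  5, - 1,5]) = [-5 ,-1,  5 ]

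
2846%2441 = 405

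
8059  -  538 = 7521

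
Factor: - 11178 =- 2^1*3^5*23^1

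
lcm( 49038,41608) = 1373064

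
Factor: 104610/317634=55/167  =  5^1*11^1*167^ ( - 1)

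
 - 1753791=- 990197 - 763594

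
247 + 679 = 926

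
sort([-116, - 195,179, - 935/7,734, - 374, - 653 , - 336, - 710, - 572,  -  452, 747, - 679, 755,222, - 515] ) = [ - 710, - 679, - 653, -572, - 515, - 452,  -  374,-336, - 195, - 935/7, -116,179, 222, 734,747 , 755 ]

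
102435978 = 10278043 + 92157935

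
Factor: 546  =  2^1*3^1*7^1 * 13^1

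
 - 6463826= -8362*773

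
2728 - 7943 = -5215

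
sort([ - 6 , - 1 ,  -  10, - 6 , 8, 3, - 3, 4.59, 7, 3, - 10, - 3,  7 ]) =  [ - 10,  -  10, - 6, - 6, - 3, - 3 , - 1,3, 3, 4.59,7, 7, 8 ] 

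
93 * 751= 69843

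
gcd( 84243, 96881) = 1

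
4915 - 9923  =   - 5008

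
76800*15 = 1152000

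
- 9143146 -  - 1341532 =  - 7801614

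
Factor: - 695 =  - 5^1*139^1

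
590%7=2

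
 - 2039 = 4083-6122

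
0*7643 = 0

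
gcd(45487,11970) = 1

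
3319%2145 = 1174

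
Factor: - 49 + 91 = 2^1*3^1*7^1 = 42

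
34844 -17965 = 16879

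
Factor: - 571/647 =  - 571^1 * 647^ ( - 1 ) 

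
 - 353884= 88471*( - 4 )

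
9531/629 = 15 + 96/629 = 15.15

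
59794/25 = 2391 + 19/25 = 2391.76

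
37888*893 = 33833984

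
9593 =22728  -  13135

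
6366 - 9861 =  - 3495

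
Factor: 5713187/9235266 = 2^ (-1) * 3^(-1 )*1709^1*3343^1*1539211^(  -  1 )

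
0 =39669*0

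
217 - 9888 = -9671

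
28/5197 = 28/5197 = 0.01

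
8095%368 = 367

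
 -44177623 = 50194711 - 94372334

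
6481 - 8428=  - 1947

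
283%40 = 3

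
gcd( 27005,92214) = 1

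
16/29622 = 8/14811 = 0.00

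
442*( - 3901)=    - 1724242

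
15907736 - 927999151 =-912091415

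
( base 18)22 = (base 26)1C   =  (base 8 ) 46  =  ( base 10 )38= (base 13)2C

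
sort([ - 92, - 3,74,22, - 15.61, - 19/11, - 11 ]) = [ - 92, - 15.61,-11,-3, - 19/11, 22,74] 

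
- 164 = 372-536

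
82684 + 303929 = 386613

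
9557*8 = 76456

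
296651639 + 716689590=1013341229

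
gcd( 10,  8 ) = 2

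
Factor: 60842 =2^1*29^1*1049^1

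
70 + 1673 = 1743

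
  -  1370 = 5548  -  6918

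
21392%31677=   21392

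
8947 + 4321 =13268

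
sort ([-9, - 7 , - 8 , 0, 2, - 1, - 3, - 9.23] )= [-9.23, - 9 , - 8, - 7, - 3, - 1,0, 2 ]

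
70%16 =6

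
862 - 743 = 119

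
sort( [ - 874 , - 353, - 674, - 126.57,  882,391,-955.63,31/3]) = [ -955.63 , - 874,  -  674,-353, - 126.57,31/3,  391,882] 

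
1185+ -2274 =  - 1089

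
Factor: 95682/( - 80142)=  - 431/361=- 19^( - 2)*431^1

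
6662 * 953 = 6348886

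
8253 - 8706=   -  453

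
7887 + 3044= 10931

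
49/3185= 1/65 = 0.02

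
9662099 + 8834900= 18496999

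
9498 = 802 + 8696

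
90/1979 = 90/1979= 0.05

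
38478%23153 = 15325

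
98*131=12838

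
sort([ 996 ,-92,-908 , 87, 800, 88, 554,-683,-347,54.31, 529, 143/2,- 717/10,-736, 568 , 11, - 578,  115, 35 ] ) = [ - 908,-736, - 683, - 578, - 347, - 92,-717/10, 11, 35, 54.31,143/2,87, 88, 115,529,  554, 568, 800,996] 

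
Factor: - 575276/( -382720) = 2^( - 6 )*5^(  -  1) * 13^1*37^1 = 481/320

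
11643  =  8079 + 3564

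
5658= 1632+4026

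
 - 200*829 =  - 165800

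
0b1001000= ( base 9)80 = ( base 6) 200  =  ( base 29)2e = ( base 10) 72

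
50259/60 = 837 + 13/20 = 837.65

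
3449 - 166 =3283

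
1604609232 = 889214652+715394580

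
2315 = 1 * 2315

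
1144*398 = 455312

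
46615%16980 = 12655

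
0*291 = 0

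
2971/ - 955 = -2971/955=   - 3.11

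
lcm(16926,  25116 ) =778596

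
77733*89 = 6918237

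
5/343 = 5/343 = 0.01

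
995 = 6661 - 5666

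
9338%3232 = 2874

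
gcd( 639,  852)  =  213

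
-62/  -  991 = 62/991 =0.06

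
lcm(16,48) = 48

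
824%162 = 14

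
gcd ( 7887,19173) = 33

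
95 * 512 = 48640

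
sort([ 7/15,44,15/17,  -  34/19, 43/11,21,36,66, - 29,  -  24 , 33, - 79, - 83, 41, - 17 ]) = [ - 83, - 79, - 29, - 24,-17,-34/19,7/15, 15/17, 43/11,21,33, 36,41,44,66 ] 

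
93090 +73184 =166274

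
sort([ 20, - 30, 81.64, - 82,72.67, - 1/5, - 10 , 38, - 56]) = [ - 82, - 56,-30, - 10, - 1/5, 20,38, 72.67, 81.64 ] 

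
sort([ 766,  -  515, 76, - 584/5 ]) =[ - 515, - 584/5, 76,766]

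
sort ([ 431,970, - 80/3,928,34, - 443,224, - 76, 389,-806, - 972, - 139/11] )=[ -972, - 806,-443, - 76, - 80/3, - 139/11, 34, 224, 389,431 , 928,  970 ] 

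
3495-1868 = 1627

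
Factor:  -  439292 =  - 2^2*7^1 * 29^1 * 541^1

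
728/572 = 14/11  =  1.27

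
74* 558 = 41292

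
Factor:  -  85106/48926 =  - 7^1*17^( - 1 ) *1439^( - 1 )*6079^1 = - 42553/24463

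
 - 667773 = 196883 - 864656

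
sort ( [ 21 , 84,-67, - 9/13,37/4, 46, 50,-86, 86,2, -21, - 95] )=[-95 , - 86, - 67, - 21, - 9/13, 2 , 37/4, 21 , 46,  50,84 , 86]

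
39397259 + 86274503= 125671762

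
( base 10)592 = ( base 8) 1120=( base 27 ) lp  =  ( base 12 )414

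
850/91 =9 + 31/91 = 9.34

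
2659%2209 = 450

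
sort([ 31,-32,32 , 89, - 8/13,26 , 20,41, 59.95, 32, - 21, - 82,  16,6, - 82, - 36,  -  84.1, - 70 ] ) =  [-84.1, - 82, - 82, - 70,  -  36, - 32, -21  ,-8/13,6, 16,  20,26 , 31 , 32,32,  41,  59.95,89 ] 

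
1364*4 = 5456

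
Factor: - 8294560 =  -2^5 * 5^1 * 47^1*1103^1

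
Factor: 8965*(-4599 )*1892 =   -  2^2*3^2*5^1*7^1*11^2*43^1*73^1*163^1 = - 78007226220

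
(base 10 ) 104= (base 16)68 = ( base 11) 95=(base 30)3e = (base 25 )44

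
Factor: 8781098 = 2^1*401^1*10949^1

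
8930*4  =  35720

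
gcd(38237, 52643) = 1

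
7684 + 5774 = 13458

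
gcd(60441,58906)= 1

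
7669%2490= 199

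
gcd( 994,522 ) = 2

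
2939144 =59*49816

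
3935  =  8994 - 5059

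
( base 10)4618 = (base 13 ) 2143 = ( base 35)3qx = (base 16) 120A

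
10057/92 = 10057/92 = 109.32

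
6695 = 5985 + 710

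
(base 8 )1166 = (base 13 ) 396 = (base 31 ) KA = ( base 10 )630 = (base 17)231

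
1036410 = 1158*895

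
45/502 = 45/502 = 0.09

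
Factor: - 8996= - 2^2*13^1*173^1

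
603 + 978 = 1581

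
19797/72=274+23/24  =  274.96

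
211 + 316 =527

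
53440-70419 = -16979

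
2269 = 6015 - 3746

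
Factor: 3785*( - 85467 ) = -323492595  =  - 3^1*5^1*31^1 * 757^1*919^1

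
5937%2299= 1339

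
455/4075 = 91/815 = 0.11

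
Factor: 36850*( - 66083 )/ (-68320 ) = 2^(-4) * 5^1*7^ (- 1)*11^1*61^ (- 1 )*67^1*66083^1 = 243515855/6832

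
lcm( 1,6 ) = 6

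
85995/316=272 +43/316 = 272.14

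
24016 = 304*79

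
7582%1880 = 62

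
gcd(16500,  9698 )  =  2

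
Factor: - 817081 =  - 817081^1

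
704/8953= 704/8953 = 0.08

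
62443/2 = 31221+1/2 = 31221.50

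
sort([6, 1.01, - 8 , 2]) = [ - 8, 1.01,2,  6]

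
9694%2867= 1093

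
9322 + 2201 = 11523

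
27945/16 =1746 + 9/16  =  1746.56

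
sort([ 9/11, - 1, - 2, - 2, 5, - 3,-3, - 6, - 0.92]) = [-6, - 3, - 3, - 2,  -  2, - 1, - 0.92, 9/11, 5]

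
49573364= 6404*7741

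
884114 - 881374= 2740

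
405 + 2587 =2992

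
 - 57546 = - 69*834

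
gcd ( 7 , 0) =7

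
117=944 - 827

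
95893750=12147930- - 83745820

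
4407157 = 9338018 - 4930861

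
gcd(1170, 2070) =90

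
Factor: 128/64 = 2 = 2^1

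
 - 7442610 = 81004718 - 88447328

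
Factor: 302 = 2^1*151^1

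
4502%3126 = 1376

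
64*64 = 4096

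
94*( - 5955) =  - 559770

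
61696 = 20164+41532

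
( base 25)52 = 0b1111111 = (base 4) 1333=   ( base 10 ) 127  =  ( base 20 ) 67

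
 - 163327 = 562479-725806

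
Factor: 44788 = 2^2 * 11197^1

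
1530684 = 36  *42519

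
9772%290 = 202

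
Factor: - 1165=  -  5^1*233^1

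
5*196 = 980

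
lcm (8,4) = 8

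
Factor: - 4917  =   - 3^1 * 11^1* 149^1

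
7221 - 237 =6984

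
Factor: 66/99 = 2^1*3^( - 1) = 2/3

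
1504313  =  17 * 88489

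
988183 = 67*14749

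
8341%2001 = 337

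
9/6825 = 3/2275= 0.00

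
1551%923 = 628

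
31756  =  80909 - 49153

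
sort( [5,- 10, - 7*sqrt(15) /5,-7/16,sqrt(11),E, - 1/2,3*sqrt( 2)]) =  [ - 10,-7*sqrt( 15 ) /5, - 1/2,  -  7/16,E,sqrt(11),3*sqrt( 2), 5 ] 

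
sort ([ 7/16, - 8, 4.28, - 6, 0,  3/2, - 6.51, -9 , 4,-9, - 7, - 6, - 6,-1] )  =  [-9, - 9,-8, - 7, - 6.51,-6, - 6, -6,-1, 0, 7/16,  3/2 , 4,4.28]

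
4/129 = 4/129 = 0.03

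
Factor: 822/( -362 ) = -411/181= -  3^1*137^1 * 181^( - 1)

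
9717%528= 213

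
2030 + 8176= 10206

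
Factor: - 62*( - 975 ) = 60450=2^1*3^1*5^2*13^1*31^1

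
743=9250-8507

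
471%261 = 210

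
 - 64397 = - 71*907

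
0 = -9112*0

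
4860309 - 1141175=3719134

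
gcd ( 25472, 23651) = 1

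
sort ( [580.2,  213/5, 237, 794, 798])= [213/5, 237,  580.2, 794, 798]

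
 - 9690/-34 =285/1= 285.00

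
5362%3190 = 2172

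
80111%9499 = 4119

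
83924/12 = 6993 + 2/3 = 6993.67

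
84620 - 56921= 27699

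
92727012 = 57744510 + 34982502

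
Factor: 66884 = 2^2*23^1*727^1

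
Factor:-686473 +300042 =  - 386431 = -386431^1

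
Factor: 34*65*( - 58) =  - 128180 = - 2^2 * 5^1*13^1*17^1*29^1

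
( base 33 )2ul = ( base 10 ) 3189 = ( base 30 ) 3g9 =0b110001110101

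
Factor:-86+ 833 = 3^2*83^1 =747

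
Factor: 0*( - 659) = 0^1 = 0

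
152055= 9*16895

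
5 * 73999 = 369995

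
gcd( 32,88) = 8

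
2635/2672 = 2635/2672 = 0.99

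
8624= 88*98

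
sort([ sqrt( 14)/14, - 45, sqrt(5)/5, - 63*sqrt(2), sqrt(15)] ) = [-63*sqrt(2 ), -45, sqrt(14)/14 , sqrt(5)/5,sqrt(15) ] 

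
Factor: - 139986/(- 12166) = 3^2* 79^( -1) * 101^1 = 909/79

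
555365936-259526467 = 295839469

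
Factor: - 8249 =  - 73^1*113^1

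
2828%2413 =415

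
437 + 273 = 710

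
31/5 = 31/5 = 6.20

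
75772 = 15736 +60036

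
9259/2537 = 9259/2537 =3.65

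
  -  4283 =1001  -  5284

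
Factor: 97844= 2^2*61^1*401^1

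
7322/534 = 3661/267 = 13.71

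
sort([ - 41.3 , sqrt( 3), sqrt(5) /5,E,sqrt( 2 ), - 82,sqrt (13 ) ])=[ - 82, - 41.3, sqrt(5) /5,sqrt (2 ),sqrt(  3), E,sqrt( 13)] 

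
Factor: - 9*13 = -117 = - 3^2 *13^1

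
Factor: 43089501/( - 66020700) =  - 14363167/22006900 = - 2^( - 2 )*5^( - 2) *7^1*13^1*31^( - 2 )*229^(-1)* 157837^1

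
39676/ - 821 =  - 49 + 553/821 = - 48.33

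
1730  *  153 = 264690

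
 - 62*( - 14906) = 924172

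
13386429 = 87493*153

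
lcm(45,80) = 720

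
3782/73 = 51+59/73 = 51.81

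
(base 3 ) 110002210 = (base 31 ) 95j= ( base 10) 8823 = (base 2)10001001110111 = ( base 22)i51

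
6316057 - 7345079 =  - 1029022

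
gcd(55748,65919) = 7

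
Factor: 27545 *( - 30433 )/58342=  - 2^ ( - 1)*5^1 *7^1*13^1*31^(  -  1 )*787^1 * 941^ (- 1 ) * 2341^1= - 838276985/58342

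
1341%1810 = 1341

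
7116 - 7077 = 39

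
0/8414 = 0  =  0.00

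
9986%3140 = 566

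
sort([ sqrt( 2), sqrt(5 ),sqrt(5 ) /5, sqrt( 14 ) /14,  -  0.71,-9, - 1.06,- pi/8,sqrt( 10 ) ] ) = [ - 9, - 1.06, - 0.71,-pi/8, sqrt(14) /14,sqrt(5 ) /5,sqrt(2 ), sqrt(5), sqrt(10)]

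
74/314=37/157 =0.24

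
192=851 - 659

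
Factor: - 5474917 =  - 7^2 *111733^1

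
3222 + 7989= 11211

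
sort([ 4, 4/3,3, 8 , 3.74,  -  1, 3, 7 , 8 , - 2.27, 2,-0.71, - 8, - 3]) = [ - 8, - 3, - 2.27,-1, - 0.71, 4/3,2, 3, 3, 3.74, 4, 7, 8,8 ] 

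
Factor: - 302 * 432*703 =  - 2^5*3^3*19^1*37^1*151^1 =- 91716192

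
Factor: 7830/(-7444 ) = -3915/3722 = -2^( - 1 ) *3^3*5^1 * 29^1* 1861^(-1)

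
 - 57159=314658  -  371817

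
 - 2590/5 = - 518=- 518.00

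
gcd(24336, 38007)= 9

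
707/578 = 1 + 129/578 = 1.22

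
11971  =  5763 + 6208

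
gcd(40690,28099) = 1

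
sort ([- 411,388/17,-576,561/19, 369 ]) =[ - 576, - 411 , 388/17,561/19,369]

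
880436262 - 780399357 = 100036905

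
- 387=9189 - 9576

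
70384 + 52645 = 123029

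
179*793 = 141947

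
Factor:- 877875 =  - 3^1*5^3 * 2341^1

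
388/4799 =388/4799 = 0.08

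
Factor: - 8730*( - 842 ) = 2^2* 3^2 * 5^1*97^1 * 421^1=7350660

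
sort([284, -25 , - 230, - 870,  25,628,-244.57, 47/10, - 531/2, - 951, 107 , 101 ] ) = [ - 951, - 870 , - 531/2,-244.57, - 230,  -  25, 47/10, 25 , 101 , 107, 284, 628 ] 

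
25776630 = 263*98010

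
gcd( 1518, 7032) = 6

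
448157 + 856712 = 1304869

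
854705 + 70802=925507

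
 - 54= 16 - 70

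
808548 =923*876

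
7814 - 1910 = 5904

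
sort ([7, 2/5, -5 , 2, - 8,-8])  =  [ - 8, - 8, -5, 2/5, 2,7 ]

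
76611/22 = 76611/22 = 3482.32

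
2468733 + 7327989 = 9796722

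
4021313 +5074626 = 9095939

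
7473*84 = 627732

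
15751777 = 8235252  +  7516525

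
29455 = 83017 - 53562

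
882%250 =132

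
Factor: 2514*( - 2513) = - 6317682 = - 2^1*  3^1 * 7^1*359^1 * 419^1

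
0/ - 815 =0/1 = -0.00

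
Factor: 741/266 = 2^( - 1 ) * 3^1*7^( - 1 )*13^1 = 39/14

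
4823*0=0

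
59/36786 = 59/36786 = 0.00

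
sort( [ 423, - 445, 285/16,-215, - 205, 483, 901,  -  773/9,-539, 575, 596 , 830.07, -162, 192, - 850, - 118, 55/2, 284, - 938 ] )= [ - 938,- 850, - 539 , - 445, - 215, - 205, - 162, - 118  , - 773/9,  285/16, 55/2, 192, 284,423,  483,575,596, 830.07, 901 ]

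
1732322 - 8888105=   -  7155783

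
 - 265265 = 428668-693933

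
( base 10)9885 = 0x269D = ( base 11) 7477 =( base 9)14503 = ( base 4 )2122131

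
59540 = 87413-27873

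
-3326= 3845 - 7171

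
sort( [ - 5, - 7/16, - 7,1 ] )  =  [ - 7,-5, - 7/16, 1] 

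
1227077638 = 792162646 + 434914992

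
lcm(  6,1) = 6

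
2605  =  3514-909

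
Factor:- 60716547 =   -  3^4* 749587^1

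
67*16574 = 1110458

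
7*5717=40019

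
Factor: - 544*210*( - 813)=92877120 = 2^6*3^2*5^1*7^1*17^1*271^1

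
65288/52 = 16322/13 = 1255.54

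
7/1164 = 7/1164  =  0.01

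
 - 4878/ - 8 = 2439/4 = 609.75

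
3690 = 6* 615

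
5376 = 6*896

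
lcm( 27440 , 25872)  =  905520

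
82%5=2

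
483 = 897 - 414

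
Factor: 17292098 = 2^1*37^1*53^1 * 4409^1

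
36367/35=1039 + 2/35 = 1039.06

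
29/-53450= - 1  +  53421/53450 = -  0.00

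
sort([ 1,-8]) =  [ - 8, 1]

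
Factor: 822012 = 2^2 * 3^1*68501^1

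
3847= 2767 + 1080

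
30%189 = 30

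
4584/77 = 4584/77 = 59.53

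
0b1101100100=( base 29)10r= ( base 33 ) qa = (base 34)PI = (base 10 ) 868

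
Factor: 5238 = 2^1*3^3*97^1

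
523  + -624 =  -101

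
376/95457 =8/2031 = 0.00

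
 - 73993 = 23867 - 97860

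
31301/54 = 579 + 35/54 = 579.65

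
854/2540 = 427/1270 =0.34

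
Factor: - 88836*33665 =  - 2990663940 = - 2^2*3^1 * 5^1*11^1*673^1*6733^1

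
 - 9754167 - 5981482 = -15735649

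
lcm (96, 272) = 1632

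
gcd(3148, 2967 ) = 1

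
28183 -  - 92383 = 120566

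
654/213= 218/71 = 3.07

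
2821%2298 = 523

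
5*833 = 4165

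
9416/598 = 15 + 223/299=15.75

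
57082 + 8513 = 65595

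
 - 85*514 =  - 43690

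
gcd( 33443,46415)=1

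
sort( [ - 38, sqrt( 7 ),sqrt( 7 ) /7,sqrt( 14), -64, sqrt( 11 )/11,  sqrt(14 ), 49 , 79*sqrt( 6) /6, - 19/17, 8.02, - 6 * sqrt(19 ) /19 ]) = [ - 64, - 38, - 6*sqrt( 19 )/19, - 19/17, sqrt( 11 )/11,  sqrt( 7)/7,sqrt (7 ), sqrt( 14),sqrt( 14), 8.02,79*sqrt(6 ) /6, 49]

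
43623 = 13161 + 30462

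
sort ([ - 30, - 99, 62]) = [ - 99, - 30,  62 ] 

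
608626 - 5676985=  - 5068359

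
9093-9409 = -316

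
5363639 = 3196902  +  2166737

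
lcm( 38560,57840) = 115680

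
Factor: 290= 2^1*5^1* 29^1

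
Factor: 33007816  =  2^3*109^1 * 37853^1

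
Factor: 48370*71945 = 2^1*5^2*7^1*691^1*14389^1 = 3479979650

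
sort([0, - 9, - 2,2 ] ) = [ - 9, - 2,0, 2 ] 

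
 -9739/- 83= 9739/83 = 117.34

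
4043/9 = 449  +  2/9  =  449.22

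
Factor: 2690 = 2^1*5^1*269^1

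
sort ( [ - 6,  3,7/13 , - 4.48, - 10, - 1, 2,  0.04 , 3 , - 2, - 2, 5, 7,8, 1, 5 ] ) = [ - 10, - 6, - 4.48, - 2,  -  2, - 1, 0.04,7/13,  1,2, 3, 3, 5, 5,7 , 8] 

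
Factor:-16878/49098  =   - 2813/8183 =-7^( - 2 )*29^1 * 97^1 * 167^( - 1 ) 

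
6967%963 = 226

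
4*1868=7472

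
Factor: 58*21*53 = 64554 = 2^1*3^1*7^1*29^1*53^1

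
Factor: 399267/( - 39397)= - 3^2*11^1*37^1*109^1*39397^( -1)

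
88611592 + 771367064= 859978656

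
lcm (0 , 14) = 0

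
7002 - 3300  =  3702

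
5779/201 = 28 + 151/201 = 28.75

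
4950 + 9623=14573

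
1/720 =1/720 = 0.00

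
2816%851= 263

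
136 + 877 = 1013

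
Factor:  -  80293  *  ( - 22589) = 7^2 * 23^1*461^1*3491^1 =1813738577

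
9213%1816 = 133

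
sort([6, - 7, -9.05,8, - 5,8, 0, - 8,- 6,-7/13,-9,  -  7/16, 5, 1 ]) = [  -  9.05,  -  9,-8,-7,-6,-5,-7/13, - 7/16, 0, 1, 5,6,8,8 ]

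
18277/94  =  194 + 41/94 = 194.44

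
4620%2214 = 192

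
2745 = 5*549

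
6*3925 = 23550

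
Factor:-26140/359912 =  - 2^(-1) * 5^1*7^( - 1)  *  1307^1*6427^( - 1) = -6535/89978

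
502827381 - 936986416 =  - 434159035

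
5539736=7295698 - 1755962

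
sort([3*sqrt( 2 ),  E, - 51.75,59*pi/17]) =[ - 51.75,E,3*sqrt( 2), 59*pi/17] 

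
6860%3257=346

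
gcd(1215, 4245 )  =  15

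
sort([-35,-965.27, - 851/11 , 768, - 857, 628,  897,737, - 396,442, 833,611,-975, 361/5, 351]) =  [- 975, - 965.27, - 857, - 396,-851/11, - 35,  361/5,351, 442, 611, 628, 737, 768, 833, 897]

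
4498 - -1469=5967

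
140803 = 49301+91502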